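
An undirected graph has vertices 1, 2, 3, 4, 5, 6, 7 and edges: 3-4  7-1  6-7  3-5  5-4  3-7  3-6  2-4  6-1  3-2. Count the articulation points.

1

Removing 3 increases the component count from 1 to 2, so 3 is a cut vertex.
By contrast removing 6 leaves 1 component; it is not a cut vertex. No other vertex is a cut vertex either.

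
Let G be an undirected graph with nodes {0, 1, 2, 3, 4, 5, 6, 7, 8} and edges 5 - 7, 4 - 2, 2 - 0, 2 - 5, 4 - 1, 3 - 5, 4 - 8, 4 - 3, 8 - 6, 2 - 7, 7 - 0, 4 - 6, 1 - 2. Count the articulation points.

1

Removing 4 increases the component count from 1 to 2, so 4 is a cut vertex.
By contrast removing 1 leaves 1 component; it is not a cut vertex. No other vertex is a cut vertex either.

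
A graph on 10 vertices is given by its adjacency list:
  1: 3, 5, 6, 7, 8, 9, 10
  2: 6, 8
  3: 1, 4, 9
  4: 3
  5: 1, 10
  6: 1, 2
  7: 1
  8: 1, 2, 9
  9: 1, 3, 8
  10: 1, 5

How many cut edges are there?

2

The edges on the cycle 1-6-2-8-1 are not bridges since each lies on that cycle.
But removing 4-3 disconnects 4 from 3; removing 1-7 disconnects 1 from 7 — these are bridges.
That makes 2 bridges.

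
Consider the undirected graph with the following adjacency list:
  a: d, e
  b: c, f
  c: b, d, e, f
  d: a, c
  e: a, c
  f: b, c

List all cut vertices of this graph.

Removing c increases the component count from 1 to 2, so c is a cut vertex.
By contrast removing b leaves 1 component; it is not a cut vertex. No other vertex is a cut vertex either.

c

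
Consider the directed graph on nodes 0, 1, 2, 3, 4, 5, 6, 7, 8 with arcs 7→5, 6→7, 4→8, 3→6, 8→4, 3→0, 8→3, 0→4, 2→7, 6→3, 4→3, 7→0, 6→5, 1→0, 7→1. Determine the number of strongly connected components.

3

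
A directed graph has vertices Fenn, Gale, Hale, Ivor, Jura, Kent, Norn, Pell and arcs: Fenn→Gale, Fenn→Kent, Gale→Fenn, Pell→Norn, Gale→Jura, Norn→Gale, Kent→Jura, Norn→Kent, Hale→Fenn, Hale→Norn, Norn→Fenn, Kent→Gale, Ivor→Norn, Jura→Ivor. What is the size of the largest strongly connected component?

6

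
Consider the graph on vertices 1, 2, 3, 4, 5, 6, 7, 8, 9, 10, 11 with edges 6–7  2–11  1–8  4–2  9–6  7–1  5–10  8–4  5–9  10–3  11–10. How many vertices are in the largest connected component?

11

Starting from 1 we can reach 1, 2, 3, 4, 5, 6, 7, 8, 9, 10, 11. That is one component of size 11.
The largest has 11 vertices.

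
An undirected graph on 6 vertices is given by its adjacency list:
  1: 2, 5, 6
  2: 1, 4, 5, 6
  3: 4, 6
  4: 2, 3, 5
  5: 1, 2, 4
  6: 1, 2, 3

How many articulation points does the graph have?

0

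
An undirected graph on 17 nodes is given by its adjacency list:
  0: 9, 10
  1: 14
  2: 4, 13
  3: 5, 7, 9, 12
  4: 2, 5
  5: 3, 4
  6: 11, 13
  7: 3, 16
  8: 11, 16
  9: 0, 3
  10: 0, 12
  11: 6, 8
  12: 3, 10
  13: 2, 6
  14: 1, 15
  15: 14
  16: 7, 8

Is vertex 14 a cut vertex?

Yes

Deleting 14 raises the number of components from 2 to 3, so 14 is a cut vertex.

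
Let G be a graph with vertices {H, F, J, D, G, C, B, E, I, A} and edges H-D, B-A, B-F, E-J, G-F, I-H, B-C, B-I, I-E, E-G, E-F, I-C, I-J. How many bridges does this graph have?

3

The edges on the cycle I-E-J-I are not bridges since each lies on that cycle.
But removing A-B disconnects A from B; removing H-I disconnects H from I; removing D-H disconnects D from H — these are bridges.
That makes 3 bridges.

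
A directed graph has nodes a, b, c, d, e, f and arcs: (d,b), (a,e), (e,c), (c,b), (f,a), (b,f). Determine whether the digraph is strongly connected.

There is no directed path from f to d, so the graph is not strongly connected.

No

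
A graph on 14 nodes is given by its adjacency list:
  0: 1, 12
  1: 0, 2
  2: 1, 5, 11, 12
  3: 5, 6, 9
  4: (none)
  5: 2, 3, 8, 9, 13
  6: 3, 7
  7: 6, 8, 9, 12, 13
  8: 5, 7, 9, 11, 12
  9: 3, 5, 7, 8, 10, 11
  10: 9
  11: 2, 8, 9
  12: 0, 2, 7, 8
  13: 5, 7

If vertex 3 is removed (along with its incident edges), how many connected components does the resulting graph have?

With 3 gone, the remaining components are: {4}; {0, 1, 2, 5, 6, 7, 8, 9, 10, 11, 12, 13}.
That is 2 components.

2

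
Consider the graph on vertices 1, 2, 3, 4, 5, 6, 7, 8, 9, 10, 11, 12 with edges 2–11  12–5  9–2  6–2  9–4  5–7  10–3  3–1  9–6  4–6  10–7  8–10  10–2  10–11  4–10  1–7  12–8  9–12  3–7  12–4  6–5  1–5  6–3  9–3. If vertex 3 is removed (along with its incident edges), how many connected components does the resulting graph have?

1

With 3 gone, the remaining components are: {1, 2, 4, 5, 6, 7, 8, 9, 10, 11, 12}.
That is 1 component.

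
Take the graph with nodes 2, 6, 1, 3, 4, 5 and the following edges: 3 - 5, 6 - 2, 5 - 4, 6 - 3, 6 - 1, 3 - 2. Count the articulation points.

3

Removing 3 increases the component count from 1 to 2, so 3 is a cut vertex.
Removing 5 increases the component count from 1 to 2, so 5 is a cut vertex.
Removing 6 increases the component count from 1 to 2, so 6 is a cut vertex.
By contrast removing 4 leaves 1 component; it is not a cut vertex. No other vertex is a cut vertex either.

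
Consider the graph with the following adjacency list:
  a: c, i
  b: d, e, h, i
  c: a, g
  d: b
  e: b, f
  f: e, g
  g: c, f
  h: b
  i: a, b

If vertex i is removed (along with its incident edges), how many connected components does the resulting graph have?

1

With i gone, the remaining components are: {a, b, c, d, e, f, g, h}.
That is 1 component.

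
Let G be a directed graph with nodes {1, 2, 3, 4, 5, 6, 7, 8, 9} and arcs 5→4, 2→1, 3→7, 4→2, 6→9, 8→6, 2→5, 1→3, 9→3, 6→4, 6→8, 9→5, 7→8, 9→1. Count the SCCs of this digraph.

1

{1, 2, 3, 4, 5, 6, 7, 8, 9} are all mutually reachable — one SCC of size 9.
That gives 1 strongly connected component.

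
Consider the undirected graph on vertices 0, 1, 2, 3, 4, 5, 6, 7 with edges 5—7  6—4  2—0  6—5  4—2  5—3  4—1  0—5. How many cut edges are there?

3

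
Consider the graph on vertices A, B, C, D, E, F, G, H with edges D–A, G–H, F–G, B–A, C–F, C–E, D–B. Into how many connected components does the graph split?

2

Starting from A we can reach A, B, D. That is one component of size 3.
Starting from C we can reach C, E, F, G, H. That is one component of size 5.
Total: 2 components.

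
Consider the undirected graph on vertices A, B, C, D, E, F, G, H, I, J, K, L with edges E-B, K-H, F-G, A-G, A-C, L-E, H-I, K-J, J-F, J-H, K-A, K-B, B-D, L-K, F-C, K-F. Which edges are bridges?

B-D, H-I

The edges on the cycle K-J-F-K are not bridges since each lies on that cycle.
But removing I-H disconnects I from H; removing B-D disconnects B from D — these are bridges.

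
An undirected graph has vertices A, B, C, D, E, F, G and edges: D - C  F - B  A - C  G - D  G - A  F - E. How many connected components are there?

2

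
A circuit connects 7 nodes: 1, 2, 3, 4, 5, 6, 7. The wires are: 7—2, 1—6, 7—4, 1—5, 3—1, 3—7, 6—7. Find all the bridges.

1-5, 2-7, 4-7

The edges on the cycle 3-1-6-7-3 are not bridges since each lies on that cycle.
But removing 1—5 disconnects 1 from 5; removing 7—4 disconnects 7 from 4; removing 7—2 disconnects 7 from 2 — these are bridges.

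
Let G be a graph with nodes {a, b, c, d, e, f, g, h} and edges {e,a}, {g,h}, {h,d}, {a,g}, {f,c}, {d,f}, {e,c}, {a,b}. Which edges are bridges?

a-b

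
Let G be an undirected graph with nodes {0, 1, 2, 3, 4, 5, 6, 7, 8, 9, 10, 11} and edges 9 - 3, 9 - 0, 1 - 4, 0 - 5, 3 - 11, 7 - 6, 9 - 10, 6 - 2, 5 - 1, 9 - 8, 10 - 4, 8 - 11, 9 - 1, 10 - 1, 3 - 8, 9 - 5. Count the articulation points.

Removing 6 increases the component count from 2 to 3, so 6 is a cut vertex.
Removing 9 increases the component count from 2 to 3, so 9 is a cut vertex.
By contrast removing 5 leaves 2 components; it is not a cut vertex. No other vertex is a cut vertex either.

2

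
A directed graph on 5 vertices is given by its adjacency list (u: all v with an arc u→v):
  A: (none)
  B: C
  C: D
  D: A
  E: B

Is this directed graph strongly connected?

No

There is no directed path from D to C, so the graph is not strongly connected.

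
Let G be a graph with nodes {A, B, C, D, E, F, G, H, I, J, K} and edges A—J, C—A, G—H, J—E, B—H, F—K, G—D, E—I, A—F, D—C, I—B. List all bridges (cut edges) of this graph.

The edges on the cycle G-D-C-A-J-E-I-B-H-G are not bridges since each lies on that cycle.
But removing F—K disconnects F from K; removing F—A disconnects F from A — these are bridges.

A-F, F-K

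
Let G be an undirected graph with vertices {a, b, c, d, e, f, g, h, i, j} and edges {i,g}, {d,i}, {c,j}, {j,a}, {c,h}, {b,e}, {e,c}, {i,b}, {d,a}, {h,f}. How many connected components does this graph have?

1

Starting from a we can reach a, b, c, d, e, f, g, h, i, j. That is one component of size 10.
Total: 1 component.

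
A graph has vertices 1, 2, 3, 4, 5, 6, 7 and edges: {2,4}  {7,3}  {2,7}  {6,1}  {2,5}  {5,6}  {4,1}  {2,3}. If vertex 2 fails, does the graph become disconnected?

Yes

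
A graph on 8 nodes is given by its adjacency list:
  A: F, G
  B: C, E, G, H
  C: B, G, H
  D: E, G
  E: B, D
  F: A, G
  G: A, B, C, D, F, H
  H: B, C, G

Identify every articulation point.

G

Removing G increases the component count from 1 to 2, so G is a cut vertex.
By contrast removing F leaves 1 component; it is not a cut vertex. No other vertex is a cut vertex either.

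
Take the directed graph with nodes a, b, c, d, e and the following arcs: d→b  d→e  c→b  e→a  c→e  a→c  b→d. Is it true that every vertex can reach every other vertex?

Yes

From d we can reach every vertex (a, b, c, d, e), and every vertex can reach d (a, b, c, d, e). So the whole graph is one strongly connected component.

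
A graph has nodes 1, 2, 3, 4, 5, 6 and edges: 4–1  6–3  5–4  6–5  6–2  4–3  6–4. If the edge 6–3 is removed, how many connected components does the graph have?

1

6 and 3 are still connected via 6-4-3, so the component count stays at 1.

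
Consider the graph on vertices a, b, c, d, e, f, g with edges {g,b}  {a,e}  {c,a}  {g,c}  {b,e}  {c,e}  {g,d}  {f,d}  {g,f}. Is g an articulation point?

Yes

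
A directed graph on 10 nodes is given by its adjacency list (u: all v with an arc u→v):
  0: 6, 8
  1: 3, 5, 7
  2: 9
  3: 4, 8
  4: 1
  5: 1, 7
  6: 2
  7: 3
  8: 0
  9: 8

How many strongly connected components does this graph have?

2

{1, 3, 4, 5, 7} are all mutually reachable — one SCC of size 5.
{0, 2, 6, 8, 9} are all mutually reachable — one SCC of size 5.
That gives 2 strongly connected components.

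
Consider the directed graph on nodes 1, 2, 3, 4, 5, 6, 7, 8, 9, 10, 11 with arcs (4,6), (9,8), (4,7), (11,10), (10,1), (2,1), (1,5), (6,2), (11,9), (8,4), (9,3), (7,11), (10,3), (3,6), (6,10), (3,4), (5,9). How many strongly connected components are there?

{1, 2, 3, 4, 5, 6, 7, 8, 9, 10, 11} are all mutually reachable — one SCC of size 11.
That gives 1 strongly connected component.

1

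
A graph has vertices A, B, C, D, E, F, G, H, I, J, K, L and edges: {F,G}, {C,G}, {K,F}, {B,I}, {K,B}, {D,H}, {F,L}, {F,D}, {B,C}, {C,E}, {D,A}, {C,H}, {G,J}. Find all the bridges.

A-D, B-I, C-E, F-L, G-J

The edges on the cycle K-F-D-H-C-B-K are not bridges since each lies on that cycle.
But removing C-E disconnects C from E; removing F-L disconnects F from L; removing I-B disconnects I from B; removing D-A disconnects D from A — these are bridges.
In total 5 edges are bridges.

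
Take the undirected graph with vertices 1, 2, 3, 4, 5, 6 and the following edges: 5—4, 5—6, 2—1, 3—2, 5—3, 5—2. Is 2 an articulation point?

Yes

Deleting 2 raises the number of components from 1 to 2, so 2 is a cut vertex.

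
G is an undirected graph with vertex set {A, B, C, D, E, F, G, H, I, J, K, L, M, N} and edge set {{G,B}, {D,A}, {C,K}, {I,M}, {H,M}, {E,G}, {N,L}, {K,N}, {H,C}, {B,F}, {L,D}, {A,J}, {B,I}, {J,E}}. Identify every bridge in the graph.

The edges on the cycle H-C-K-N-L-D-A-J-E-G-B-I-M-H are not bridges since each lies on that cycle.
But removing B–F disconnects B from F — this is a bridge.

B-F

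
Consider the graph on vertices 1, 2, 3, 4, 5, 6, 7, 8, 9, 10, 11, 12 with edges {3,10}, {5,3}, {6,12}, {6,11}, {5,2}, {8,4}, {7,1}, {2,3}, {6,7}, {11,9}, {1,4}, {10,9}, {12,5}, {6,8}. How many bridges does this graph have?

The edges on the cycle 6-7-1-4-8-6 are not bridges since each lies on that cycle.
Every edge lies on some cycle, so there are no bridges.

0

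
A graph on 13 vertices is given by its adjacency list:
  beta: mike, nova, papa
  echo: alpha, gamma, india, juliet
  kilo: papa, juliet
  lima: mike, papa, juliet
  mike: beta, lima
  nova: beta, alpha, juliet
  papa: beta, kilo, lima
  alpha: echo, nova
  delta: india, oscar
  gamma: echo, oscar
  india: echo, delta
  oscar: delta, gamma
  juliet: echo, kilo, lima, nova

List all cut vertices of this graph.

Removing echo increases the component count from 1 to 2, so echo is a cut vertex.
By contrast removing lima leaves 1 component; it is not a cut vertex. No other vertex is a cut vertex either.

echo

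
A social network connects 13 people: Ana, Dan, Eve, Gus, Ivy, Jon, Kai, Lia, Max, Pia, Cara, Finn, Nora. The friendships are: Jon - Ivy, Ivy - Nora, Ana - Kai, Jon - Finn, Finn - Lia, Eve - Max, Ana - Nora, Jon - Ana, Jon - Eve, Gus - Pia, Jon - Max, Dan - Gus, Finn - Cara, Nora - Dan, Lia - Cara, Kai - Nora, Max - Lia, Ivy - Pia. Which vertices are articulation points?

Jon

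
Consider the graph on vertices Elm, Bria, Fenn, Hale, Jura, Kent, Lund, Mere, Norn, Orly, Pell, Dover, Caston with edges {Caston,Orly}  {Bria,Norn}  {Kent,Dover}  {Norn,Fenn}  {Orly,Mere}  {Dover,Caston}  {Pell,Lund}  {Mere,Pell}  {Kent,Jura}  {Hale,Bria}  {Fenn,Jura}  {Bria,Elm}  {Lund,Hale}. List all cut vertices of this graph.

Removing Bria increases the component count from 1 to 2, so Bria is a cut vertex.
By contrast removing Dover leaves 1 component; it is not a cut vertex. No other vertex is a cut vertex either.

Bria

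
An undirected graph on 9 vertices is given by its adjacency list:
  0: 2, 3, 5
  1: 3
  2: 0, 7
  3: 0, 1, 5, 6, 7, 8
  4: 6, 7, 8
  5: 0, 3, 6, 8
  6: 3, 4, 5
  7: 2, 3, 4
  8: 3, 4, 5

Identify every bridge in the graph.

1-3

The edges on the cycle 3-8-4-7-3 are not bridges since each lies on that cycle.
But removing 1-3 disconnects 1 from 3 — this is a bridge.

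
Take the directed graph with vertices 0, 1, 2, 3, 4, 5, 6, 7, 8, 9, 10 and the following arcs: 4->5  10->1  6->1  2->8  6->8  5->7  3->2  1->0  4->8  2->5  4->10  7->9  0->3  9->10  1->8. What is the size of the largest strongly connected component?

{0, 1, 2, 3, 5, 7, 9, 10} are all mutually reachable — one SCC of size 8.
{4} is an SCC by itself.
{6} is an SCC by itself.
{8} is an SCC by itself.
The largest has 8 vertices.

8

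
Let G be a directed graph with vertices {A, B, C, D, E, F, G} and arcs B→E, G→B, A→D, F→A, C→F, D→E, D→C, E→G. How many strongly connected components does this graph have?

{A, C, D, F} are all mutually reachable — one SCC of size 4.
{B, E, G} are all mutually reachable — one SCC of size 3.
That gives 2 strongly connected components.

2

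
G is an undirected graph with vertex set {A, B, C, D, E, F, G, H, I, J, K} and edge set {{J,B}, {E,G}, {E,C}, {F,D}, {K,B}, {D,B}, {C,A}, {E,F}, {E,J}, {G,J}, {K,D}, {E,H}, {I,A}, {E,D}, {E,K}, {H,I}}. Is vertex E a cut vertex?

Yes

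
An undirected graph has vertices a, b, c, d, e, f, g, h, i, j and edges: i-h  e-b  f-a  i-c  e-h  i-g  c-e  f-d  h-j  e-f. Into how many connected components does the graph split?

Starting from a we can reach a, b, c, d, e, f, g, h, i, j. That is one component of size 10.
Total: 1 component.

1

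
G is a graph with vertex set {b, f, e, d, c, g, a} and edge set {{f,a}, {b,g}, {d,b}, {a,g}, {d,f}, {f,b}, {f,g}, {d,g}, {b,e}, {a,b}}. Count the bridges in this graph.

The edges on the cycle a-b-g-a are not bridges since each lies on that cycle.
But removing e-b disconnects e from b — this is a bridge.

1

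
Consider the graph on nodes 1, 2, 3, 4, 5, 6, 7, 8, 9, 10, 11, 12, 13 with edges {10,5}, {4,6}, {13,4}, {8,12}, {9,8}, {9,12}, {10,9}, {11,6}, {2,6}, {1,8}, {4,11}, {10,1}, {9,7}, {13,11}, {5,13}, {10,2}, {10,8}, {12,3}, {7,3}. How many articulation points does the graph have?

Removing 10 increases the component count from 1 to 2, so 10 is a cut vertex.
By contrast removing 8 leaves 1 component; it is not a cut vertex. No other vertex is a cut vertex either.

1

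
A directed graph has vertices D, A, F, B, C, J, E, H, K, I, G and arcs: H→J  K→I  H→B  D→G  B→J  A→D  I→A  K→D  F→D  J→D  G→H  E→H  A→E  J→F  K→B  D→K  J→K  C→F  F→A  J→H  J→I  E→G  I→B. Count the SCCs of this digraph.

2

{A, B, D, E, F, G, H, I, J, K} are all mutually reachable — one SCC of size 10.
{C} is an SCC by itself.
That gives 2 strongly connected components.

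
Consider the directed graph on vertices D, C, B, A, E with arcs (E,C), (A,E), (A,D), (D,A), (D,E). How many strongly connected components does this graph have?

{A, D} are all mutually reachable — one SCC of size 2.
{B} is an SCC by itself.
{C} is an SCC by itself.
{E} is an SCC by itself.
That gives 4 strongly connected components.

4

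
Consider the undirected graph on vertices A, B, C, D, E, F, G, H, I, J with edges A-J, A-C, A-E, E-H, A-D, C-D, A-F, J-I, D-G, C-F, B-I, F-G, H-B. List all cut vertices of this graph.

Removing A increases the component count from 1 to 2, so A is a cut vertex.
By contrast removing I leaves 1 component; it is not a cut vertex. No other vertex is a cut vertex either.

A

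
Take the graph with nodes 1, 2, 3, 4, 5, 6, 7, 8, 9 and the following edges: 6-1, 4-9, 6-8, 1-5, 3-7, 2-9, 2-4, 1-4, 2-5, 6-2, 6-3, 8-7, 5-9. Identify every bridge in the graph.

The edges on the cycle 6-8-7-3-6 are not bridges since each lies on that cycle.
Every edge lies on some cycle, so there are no bridges.

none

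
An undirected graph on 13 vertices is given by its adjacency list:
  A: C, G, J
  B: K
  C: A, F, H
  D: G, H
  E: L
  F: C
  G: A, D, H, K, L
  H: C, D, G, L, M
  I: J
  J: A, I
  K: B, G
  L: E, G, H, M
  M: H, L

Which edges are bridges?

A-J, B-K, C-F, E-L, G-K, I-J

The edges on the cycle H-C-A-G-D-H are not bridges since each lies on that cycle.
But removing K-G disconnects K from G; removing I-J disconnects I from J; removing K-B disconnects K from B; removing C-F disconnects C from F — these are bridges.
In total 6 edges are bridges.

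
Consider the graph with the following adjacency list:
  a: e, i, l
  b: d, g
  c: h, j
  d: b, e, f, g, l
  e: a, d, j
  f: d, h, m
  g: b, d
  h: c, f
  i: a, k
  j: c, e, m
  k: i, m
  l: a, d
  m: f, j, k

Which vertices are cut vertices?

d

Removing d increases the component count from 1 to 2, so d is a cut vertex.
By contrast removing l leaves 1 component; it is not a cut vertex. No other vertex is a cut vertex either.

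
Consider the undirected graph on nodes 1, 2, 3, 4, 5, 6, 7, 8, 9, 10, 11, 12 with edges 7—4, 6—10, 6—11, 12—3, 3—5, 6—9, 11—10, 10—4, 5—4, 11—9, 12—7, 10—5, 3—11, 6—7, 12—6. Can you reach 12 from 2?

The component containing 2 is {2}, and 12 is not in it.

No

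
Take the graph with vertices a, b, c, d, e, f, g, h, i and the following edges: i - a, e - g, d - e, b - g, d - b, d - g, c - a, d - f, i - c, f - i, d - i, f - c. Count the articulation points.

Removing d increases the component count from 2 to 3, so d is a cut vertex.
By contrast removing a leaves 2 components; it is not a cut vertex. No other vertex is a cut vertex either.

1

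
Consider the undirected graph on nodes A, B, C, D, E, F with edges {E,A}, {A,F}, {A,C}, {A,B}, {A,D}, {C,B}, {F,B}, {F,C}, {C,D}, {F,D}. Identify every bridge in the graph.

A-E

The edges on the cycle F-C-D-F are not bridges since each lies on that cycle.
But removing A-E disconnects A from E — this is a bridge.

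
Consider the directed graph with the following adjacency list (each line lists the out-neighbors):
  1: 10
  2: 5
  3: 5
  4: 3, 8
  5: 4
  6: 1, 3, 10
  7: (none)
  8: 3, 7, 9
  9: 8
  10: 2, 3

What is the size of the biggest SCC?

5

{3, 4, 5, 8, 9} are all mutually reachable — one SCC of size 5.
{7} is an SCC by itself.
{10} is an SCC by itself.
{6} is an SCC by itself.
{2} is an SCC by itself.
(and 1 more singleton SCC)
The largest has 5 vertices.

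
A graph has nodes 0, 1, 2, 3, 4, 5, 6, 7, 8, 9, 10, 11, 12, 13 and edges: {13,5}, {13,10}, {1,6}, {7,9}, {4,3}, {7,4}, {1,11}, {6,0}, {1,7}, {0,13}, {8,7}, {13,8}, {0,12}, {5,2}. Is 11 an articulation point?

No

Deleting 11 leaves 1 component (was 1), so 11 is not a cut vertex.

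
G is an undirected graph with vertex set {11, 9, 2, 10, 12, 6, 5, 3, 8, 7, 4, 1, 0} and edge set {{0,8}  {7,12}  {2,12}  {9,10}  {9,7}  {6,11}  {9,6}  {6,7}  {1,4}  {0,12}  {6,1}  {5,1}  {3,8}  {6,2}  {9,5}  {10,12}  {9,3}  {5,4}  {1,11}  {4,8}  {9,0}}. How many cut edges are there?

0

The edges on the cycle 9-3-8-0-9 are not bridges since each lies on that cycle.
Every edge lies on some cycle, so there are no bridges.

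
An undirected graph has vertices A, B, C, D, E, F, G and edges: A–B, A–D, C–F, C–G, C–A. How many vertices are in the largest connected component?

6

E is isolated — a component by itself.
Starting from A we can reach A, B, C, D, F, G. That is one component of size 6.
The largest has 6 vertices.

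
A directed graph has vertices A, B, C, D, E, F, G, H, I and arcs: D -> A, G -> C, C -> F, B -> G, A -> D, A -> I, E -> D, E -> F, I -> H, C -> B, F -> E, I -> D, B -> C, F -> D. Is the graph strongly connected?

No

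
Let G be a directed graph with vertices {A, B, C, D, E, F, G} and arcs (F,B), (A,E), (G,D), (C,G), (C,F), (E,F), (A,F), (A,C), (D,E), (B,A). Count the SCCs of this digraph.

{A, B, C, D, E, F, G} are all mutually reachable — one SCC of size 7.
That gives 1 strongly connected component.

1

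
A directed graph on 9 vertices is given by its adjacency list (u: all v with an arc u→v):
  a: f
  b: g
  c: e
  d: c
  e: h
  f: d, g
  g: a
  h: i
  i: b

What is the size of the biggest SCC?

9

{a, b, c, d, e, f, g, h, i} are all mutually reachable — one SCC of size 9.
The largest has 9 vertices.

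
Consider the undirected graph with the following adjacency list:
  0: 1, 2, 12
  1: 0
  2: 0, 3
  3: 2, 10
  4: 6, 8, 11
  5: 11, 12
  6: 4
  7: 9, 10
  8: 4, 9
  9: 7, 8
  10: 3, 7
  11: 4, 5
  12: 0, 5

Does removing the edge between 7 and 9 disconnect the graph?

After removing 7-9, the path 7-10-3-2-0-12-5-11-4-8-9 still connects them, so the edge is not a bridge.

No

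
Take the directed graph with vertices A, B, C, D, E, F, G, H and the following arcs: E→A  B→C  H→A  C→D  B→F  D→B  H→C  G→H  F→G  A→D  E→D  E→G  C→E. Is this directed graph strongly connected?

From E we can reach every vertex (A, B, C, D, E, F, G, H), and every vertex can reach E (A, B, C, D, E, F, G, H). So the whole graph is one strongly connected component.

Yes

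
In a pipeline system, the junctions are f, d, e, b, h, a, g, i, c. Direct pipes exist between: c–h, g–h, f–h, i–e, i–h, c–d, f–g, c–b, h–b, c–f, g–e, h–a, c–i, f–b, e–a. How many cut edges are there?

The edges on the cycle c-f-g-e-a-h-c are not bridges since each lies on that cycle.
But removing d–c disconnects d from c — this is a bridge.

1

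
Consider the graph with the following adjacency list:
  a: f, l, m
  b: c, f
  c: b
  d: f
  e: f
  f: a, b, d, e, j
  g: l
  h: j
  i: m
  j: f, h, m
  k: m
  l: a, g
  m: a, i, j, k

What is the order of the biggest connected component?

13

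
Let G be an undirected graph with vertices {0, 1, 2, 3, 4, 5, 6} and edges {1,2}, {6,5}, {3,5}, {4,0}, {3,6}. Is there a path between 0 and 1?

No

The component containing 0 is {0, 4}, and 1 is not in it.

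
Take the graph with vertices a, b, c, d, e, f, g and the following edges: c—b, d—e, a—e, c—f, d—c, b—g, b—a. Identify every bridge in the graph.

b-g, c-f

The edges on the cycle d-c-b-a-e-d are not bridges since each lies on that cycle.
But removing c—f disconnects c from f; removing b—g disconnects b from g — these are bridges.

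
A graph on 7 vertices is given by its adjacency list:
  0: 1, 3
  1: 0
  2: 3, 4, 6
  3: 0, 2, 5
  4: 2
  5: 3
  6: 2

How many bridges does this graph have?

6

removing 6-2 disconnects 6 from 2; removing 4-2 disconnects 4 from 2; removing 3-5 disconnects 3 from 5; removing 3-2 disconnects 3 from 2 — these are bridges.
In total 6 edges are bridges.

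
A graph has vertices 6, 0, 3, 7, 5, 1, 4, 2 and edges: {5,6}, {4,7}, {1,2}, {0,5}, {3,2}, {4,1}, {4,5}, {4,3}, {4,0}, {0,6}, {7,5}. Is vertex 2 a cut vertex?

Deleting 2 leaves 1 component (was 1) (its neighbors 1, 3 remain connected to each other), so 2 is not a cut vertex.

No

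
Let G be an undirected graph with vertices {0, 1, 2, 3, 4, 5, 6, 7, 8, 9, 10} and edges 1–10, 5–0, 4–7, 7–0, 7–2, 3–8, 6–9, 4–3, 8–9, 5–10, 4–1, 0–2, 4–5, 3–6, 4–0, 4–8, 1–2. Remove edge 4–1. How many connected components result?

4 and 1 are still connected via 4-7-2-1, so the component count stays at 1.

1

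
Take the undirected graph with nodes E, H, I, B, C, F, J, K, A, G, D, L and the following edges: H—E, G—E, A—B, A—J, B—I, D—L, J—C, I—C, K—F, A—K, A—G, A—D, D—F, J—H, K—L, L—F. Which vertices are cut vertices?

Removing A increases the component count from 1 to 2, so A is a cut vertex.
By contrast removing D leaves 1 component; it is not a cut vertex. No other vertex is a cut vertex either.

A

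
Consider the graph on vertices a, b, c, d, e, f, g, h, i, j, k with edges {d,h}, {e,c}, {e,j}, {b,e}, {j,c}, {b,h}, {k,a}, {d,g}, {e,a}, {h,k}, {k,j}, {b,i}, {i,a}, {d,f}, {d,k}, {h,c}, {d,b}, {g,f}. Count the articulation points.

1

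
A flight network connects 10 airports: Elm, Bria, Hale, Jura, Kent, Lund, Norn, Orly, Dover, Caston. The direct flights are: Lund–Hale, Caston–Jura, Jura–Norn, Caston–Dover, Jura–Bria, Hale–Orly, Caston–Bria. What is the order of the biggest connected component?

Kent is isolated — a component by itself.
Elm is isolated — a component by itself.
Starting from Hale we can reach Hale, Lund, Orly. That is one component of size 3.
Starting from Bria we can reach Bria, Jura, Norn, Dover, Caston. That is one component of size 5.
The largest has 5 vertices.

5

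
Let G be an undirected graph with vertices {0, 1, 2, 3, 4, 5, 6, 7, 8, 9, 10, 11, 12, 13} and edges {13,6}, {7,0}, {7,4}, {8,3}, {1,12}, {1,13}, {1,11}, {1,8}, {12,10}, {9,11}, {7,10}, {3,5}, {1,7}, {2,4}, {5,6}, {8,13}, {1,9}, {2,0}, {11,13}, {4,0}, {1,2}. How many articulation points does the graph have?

1

Removing 1 increases the component count from 1 to 2, so 1 is a cut vertex.
By contrast removing 9 leaves 1 component; it is not a cut vertex. No other vertex is a cut vertex either.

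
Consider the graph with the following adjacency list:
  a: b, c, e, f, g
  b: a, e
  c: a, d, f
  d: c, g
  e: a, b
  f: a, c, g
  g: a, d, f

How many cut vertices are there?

Removing a increases the component count from 1 to 2, so a is a cut vertex.
By contrast removing d leaves 1 component; it is not a cut vertex. No other vertex is a cut vertex either.

1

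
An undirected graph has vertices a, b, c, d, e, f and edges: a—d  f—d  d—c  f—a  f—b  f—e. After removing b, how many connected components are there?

1

With b gone, the remaining components are: {a, c, d, e, f}.
That is 1 component.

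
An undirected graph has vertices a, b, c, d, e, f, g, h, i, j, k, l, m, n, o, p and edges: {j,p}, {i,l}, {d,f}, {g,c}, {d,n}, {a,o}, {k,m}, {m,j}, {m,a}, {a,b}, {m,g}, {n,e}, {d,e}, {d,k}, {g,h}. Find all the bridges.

a-b, a-m, a-o, c-g, d-f, d-k, g-h, g-m, i-l, j-m, j-p, k-m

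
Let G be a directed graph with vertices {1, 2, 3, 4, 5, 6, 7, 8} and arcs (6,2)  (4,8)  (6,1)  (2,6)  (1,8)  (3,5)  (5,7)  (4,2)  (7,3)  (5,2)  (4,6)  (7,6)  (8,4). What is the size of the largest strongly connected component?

{1, 2, 4, 6, 8} are all mutually reachable — one SCC of size 5.
{3, 5, 7} are all mutually reachable — one SCC of size 3.
The largest has 5 vertices.

5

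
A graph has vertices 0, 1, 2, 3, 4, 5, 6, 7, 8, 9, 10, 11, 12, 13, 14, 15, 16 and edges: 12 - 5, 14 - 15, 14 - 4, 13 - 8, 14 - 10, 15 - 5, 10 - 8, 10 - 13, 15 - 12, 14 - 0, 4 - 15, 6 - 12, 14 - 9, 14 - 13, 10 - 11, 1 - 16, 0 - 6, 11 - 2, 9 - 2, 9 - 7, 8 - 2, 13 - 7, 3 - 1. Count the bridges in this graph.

2

The edges on the cycle 10-11-2-8-10 are not bridges since each lies on that cycle.
But removing 3 - 1 disconnects 3 from 1; removing 16 - 1 disconnects 16 from 1 — these are bridges.
That makes 2 bridges.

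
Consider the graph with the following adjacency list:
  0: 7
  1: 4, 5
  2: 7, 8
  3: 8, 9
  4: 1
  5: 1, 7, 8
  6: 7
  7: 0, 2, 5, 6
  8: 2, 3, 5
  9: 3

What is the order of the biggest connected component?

10

Starting from 0 we can reach 0, 1, 2, 3, 4, 5, 6, 7, 8, 9. That is one component of size 10.
The largest has 10 vertices.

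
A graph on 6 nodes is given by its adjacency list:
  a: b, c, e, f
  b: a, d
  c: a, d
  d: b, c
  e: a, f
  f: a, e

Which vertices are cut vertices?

Removing a increases the component count from 1 to 2, so a is a cut vertex.
By contrast removing d leaves 1 component; it is not a cut vertex. No other vertex is a cut vertex either.

a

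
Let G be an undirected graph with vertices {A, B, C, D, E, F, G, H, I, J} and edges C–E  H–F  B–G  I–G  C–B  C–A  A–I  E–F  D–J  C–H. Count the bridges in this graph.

1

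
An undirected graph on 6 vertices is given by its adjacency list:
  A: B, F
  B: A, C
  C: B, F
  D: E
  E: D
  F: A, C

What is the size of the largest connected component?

4

Starting from D we can reach D, E. That is one component of size 2.
Starting from A we can reach A, B, C, F. That is one component of size 4.
The largest has 4 vertices.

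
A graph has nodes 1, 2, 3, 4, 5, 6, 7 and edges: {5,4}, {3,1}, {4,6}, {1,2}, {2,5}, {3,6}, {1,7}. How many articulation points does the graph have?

Removing 1 increases the component count from 1 to 2, so 1 is a cut vertex.
By contrast removing 2 leaves 1 component; it is not a cut vertex. No other vertex is a cut vertex either.

1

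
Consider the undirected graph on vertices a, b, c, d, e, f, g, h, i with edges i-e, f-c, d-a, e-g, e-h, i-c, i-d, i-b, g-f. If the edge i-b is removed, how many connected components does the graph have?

2

Before removal there is 1 component.
i-b is a bridge — removing it separates i's side from b's side.
After removal: 2 components.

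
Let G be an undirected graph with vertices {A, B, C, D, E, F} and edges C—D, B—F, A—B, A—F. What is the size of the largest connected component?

3

E is isolated — a component by itself.
Starting from C we can reach C, D. That is one component of size 2.
Starting from A we can reach A, B, F. That is one component of size 3.
The largest has 3 vertices.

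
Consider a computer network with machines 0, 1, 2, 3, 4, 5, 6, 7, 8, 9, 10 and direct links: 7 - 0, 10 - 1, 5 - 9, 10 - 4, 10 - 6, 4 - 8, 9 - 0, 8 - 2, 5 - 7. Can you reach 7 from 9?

From 9 we can reach 0, 5, 7, 9, which includes 7.

Yes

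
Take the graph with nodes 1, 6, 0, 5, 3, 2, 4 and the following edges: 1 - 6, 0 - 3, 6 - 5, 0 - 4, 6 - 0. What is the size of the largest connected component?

6

2 is isolated — a component by itself.
Starting from 0 we can reach 0, 1, 3, 4, 5, 6. That is one component of size 6.
The largest has 6 vertices.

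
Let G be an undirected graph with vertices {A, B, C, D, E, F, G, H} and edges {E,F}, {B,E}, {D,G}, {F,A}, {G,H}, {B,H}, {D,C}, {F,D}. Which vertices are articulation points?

D, F

Removing D increases the component count from 1 to 2, so D is a cut vertex.
Removing F increases the component count from 1 to 2, so F is a cut vertex.
By contrast removing A leaves 1 component; it is not a cut vertex. No other vertex is a cut vertex either.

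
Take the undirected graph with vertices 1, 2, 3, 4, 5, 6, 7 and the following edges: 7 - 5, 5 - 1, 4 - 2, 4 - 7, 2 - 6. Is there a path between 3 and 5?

No

The component containing 3 is {3}, and 5 is not in it.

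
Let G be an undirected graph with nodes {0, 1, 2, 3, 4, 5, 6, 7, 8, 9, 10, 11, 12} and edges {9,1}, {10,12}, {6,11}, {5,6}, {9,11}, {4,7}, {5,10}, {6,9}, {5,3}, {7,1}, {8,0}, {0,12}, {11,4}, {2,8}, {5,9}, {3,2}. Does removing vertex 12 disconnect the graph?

No

Deleting 12 leaves 1 component (was 1) (its neighbors 0, 10 remain connected to each other), so 12 is not a cut vertex.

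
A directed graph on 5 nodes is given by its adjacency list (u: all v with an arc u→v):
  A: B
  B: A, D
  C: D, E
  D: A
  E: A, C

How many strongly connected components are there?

2

{A, B, D} are all mutually reachable — one SCC of size 3.
{C, E} are all mutually reachable — one SCC of size 2.
That gives 2 strongly connected components.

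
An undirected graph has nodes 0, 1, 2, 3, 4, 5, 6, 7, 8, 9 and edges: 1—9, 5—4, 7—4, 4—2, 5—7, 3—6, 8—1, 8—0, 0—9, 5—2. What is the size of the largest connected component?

4

Starting from 3 we can reach 3, 6. That is one component of size 2.
Starting from 2 we can reach 2, 4, 5, 7. That is one component of size 4.
Starting from 0 we can reach 0, 1, 8, 9. That is one component of size 4.
The largest has 4 vertices.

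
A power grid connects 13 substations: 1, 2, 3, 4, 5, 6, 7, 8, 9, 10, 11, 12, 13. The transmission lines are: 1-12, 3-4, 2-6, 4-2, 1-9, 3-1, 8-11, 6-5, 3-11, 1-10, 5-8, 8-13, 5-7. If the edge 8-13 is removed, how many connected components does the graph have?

Before removal there is 1 component.
8-13 is a bridge — removing it separates 8's side from 13's side.
After removal: 2 components.

2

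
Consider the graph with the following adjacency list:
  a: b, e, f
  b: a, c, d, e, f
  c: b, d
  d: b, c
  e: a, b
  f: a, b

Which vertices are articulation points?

Removing b increases the component count from 1 to 2, so b is a cut vertex.
By contrast removing f leaves 1 component; it is not a cut vertex. No other vertex is a cut vertex either.

b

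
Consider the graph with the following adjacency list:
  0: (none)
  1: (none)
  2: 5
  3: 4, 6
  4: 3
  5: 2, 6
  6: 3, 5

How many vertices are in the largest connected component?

5

1 is isolated — a component by itself.
0 is isolated — a component by itself.
Starting from 2 we can reach 2, 3, 4, 5, 6. That is one component of size 5.
The largest has 5 vertices.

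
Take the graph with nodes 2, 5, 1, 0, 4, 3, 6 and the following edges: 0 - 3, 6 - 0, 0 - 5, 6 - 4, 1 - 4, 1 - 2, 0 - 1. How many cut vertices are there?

2

Removing 0 increases the component count from 1 to 3, so 0 is a cut vertex.
Removing 1 increases the component count from 1 to 2, so 1 is a cut vertex.
By contrast removing 2 leaves 1 component; it is not a cut vertex. No other vertex is a cut vertex either.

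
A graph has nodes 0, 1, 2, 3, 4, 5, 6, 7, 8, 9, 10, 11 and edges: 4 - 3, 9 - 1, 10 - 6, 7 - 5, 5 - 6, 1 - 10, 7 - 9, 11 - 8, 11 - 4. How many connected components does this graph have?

0 is isolated — a component by itself.
2 is isolated — a component by itself.
Starting from 3 we can reach 3, 4, 8, 11. That is one component of size 4.
Starting from 1 we can reach 1, 5, 6, 7, 9, 10. That is one component of size 6.
Total: 4 components.

4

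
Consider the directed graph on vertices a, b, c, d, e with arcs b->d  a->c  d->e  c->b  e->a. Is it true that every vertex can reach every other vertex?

From e we can reach every vertex (a, b, c, d, e), and every vertex can reach e (a, b, c, d, e). So the whole graph is one strongly connected component.

Yes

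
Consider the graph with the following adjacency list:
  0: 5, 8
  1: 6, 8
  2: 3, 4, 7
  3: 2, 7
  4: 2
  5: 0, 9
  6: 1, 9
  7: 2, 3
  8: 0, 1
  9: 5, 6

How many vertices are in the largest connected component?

6

Starting from 2 we can reach 2, 3, 4, 7. That is one component of size 4.
Starting from 0 we can reach 0, 1, 5, 6, 8, 9. That is one component of size 6.
The largest has 6 vertices.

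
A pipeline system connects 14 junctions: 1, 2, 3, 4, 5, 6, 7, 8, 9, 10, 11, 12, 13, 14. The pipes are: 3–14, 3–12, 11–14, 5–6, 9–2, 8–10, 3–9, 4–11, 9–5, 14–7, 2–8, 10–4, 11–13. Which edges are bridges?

11-13, 12-3, 14-7, 5-6, 5-9

The edges on the cycle 3-9-2-8-10-4-11-14-3 are not bridges since each lies on that cycle.
But removing 7–14 disconnects 7 from 14; removing 13–11 disconnects 13 from 11; removing 5–6 disconnects 5 from 6; removing 9–5 disconnects 9 from 5 — these are bridges.
In total 5 edges are bridges.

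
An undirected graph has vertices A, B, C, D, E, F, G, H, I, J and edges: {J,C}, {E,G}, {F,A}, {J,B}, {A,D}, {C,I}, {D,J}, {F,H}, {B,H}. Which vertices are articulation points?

C, J

Removing C increases the component count from 2 to 3, so C is a cut vertex.
Removing J increases the component count from 2 to 3, so J is a cut vertex.
By contrast removing D leaves 2 components; it is not a cut vertex. No other vertex is a cut vertex either.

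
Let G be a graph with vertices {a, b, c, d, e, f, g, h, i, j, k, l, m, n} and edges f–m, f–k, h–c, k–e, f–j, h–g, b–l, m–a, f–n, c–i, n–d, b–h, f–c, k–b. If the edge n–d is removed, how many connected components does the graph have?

2

Before removal there is 1 component.
n–d is a bridge — removing it separates n's side from d's side.
After removal: 2 components.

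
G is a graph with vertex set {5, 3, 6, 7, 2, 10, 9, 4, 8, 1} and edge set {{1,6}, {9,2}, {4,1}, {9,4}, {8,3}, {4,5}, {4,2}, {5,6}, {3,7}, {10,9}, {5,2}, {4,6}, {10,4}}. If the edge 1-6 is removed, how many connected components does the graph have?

1 and 6 are still connected via 1-4-6, so the component count stays at 2.

2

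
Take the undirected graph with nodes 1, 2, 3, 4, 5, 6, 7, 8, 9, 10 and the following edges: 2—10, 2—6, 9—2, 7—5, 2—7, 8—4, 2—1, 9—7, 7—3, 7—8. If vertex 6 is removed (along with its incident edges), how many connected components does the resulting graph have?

1

With 6 gone, the remaining components are: {1, 2, 3, 4, 5, 7, 8, 9, 10}.
That is 1 component.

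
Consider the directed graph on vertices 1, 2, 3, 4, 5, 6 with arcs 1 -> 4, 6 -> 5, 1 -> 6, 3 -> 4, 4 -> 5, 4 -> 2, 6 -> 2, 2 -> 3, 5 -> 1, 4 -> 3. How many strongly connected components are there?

1

{1, 2, 3, 4, 5, 6} are all mutually reachable — one SCC of size 6.
That gives 1 strongly connected component.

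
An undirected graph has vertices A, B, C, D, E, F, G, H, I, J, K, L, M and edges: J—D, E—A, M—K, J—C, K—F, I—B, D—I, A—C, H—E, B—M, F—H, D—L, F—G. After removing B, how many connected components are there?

1

With B gone, the remaining components are: {A, C, D, E, F, G, H, I, J, K, L, M}.
That is 1 component.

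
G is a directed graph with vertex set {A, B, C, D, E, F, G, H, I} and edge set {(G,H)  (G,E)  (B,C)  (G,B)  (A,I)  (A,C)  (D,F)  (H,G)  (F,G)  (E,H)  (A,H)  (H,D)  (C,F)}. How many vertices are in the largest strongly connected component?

7

{B, C, D, E, F, G, H} are all mutually reachable — one SCC of size 7.
{I} is an SCC by itself.
{A} is an SCC by itself.
The largest has 7 vertices.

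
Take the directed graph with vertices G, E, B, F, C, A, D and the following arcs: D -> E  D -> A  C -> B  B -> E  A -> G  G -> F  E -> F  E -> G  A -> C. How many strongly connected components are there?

7

{B} is an SCC by itself.
{D} is an SCC by itself.
{G} is an SCC by itself.
{C} is an SCC by itself.
{A} is an SCC by itself.
(and 2 more singleton SCCs)
That gives 7 strongly connected components.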